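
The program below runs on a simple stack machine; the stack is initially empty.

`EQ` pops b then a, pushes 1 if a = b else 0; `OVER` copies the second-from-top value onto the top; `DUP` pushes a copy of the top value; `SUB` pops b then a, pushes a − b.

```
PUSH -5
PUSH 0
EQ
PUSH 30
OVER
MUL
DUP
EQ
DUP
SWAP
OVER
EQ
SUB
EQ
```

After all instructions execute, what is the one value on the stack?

PUSH -5 -> -5
PUSH 0  -> -5 0
EQ      -> 0
PUSH 30 -> 0 30
OVER    -> 0 30 0
MUL     -> 0 0
DUP     -> 0 0 0
EQ      -> 0 1
DUP     -> 0 1 1
SWAP    -> 0 1 1
OVER    -> 0 1 1 1
EQ      -> 0 1 1
SUB     -> 0 0
EQ      -> 1

1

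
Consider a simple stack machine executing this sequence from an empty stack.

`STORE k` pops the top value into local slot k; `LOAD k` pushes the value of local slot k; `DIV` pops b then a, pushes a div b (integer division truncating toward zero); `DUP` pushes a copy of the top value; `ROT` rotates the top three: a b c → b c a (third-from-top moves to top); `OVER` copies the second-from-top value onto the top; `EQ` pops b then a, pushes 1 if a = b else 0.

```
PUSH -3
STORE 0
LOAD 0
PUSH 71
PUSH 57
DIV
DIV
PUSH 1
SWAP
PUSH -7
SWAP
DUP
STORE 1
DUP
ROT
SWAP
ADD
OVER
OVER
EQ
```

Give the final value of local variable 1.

PUSH -3  [-3]
STORE 0  []
LOAD 0   [-3]
PUSH 71  [-3, 71]
PUSH 57  [-3, 71, 57]
DIV      [-3, 1]
DIV      [-3]
PUSH 1   [-3, 1]
SWAP     [1, -3]
PUSH -7  [1, -3, -7]
SWAP     [1, -7, -3]
DUP      [1, -7, -3, -3]
STORE 1  [1, -7, -3]
DUP      [1, -7, -3, -3]
ROT      [1, -3, -3, -7]
SWAP     [1, -3, -7, -3]
ADD      [1, -3, -10]
OVER     [1, -3, -10, -3]
OVER     [1, -3, -10, -3, -10]
EQ       [1, -3, -10, 0]

-3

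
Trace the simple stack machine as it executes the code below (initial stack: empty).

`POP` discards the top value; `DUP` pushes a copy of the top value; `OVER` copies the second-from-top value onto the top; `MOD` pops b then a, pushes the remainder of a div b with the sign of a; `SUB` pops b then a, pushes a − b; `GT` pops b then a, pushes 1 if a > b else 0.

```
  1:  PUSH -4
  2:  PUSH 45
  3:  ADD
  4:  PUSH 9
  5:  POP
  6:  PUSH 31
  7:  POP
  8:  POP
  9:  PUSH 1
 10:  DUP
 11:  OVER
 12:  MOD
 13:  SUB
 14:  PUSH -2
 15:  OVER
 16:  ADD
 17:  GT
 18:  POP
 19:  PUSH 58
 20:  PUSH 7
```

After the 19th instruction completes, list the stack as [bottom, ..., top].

[58]

PUSH -4  [-4]
PUSH 45  [-4, 45]
ADD      [41]
PUSH 9   [41, 9]
POP      [41]
PUSH 31  [41, 31]
POP      [41]
POP      []
PUSH 1   [1]
DUP      [1, 1]
OVER     [1, 1, 1]
MOD      [1, 0]
SUB      [1]
PUSH -2  [1, -2]
OVER     [1, -2, 1]
ADD      [1, -1]
GT       [1]
POP      []
PUSH 58  [58]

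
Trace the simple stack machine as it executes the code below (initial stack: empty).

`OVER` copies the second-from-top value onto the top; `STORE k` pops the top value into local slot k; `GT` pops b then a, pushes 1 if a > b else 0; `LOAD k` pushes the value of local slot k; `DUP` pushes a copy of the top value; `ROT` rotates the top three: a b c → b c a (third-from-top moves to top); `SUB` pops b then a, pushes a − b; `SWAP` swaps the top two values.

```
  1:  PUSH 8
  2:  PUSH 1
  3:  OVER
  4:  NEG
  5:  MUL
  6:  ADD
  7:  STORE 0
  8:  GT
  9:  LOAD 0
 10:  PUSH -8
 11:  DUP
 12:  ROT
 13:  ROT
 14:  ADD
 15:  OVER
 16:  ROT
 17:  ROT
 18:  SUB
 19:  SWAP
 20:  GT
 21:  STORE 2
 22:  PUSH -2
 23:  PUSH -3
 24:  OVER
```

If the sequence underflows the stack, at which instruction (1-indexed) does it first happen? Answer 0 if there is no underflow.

PUSH 8  : [8]
PUSH 1  : [8, 1]
OVER    : [8, 1, 8]
NEG     : [8, 1, -8]
MUL     : [8, -8]
ADD     : [0]
STORE 0 : []
GT  — needs 2 operands, stack has 0 → underflow

8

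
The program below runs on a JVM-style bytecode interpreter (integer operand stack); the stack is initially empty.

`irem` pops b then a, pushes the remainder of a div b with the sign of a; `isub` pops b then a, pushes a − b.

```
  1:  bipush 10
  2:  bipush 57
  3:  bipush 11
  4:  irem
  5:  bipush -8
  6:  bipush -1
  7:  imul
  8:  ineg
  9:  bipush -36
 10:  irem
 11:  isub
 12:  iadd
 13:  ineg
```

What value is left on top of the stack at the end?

bipush 10  → [10]
bipush 57  → [10, 57]
bipush 11  → [10, 57, 11]
irem       → [10, 2]
bipush -8  → [10, 2, -8]
bipush -1  → [10, 2, -8, -1]
imul       → [10, 2, 8]
ineg       → [10, 2, -8]
bipush -36 → [10, 2, -8, -36]
irem       → [10, 2, -8]
isub       → [10, 10]
iadd       → [20]
ineg       → [-20]

-20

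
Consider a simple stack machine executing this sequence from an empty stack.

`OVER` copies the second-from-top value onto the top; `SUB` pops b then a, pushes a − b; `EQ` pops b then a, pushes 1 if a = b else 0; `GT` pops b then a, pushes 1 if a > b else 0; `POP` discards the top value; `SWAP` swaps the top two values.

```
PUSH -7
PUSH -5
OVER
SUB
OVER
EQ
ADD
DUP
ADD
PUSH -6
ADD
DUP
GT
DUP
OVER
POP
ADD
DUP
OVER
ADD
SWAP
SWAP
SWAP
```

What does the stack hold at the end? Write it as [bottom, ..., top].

PUSH -7 -> [-7]
PUSH -5 -> [-7, -5]
OVER    -> [-7, -5, -7]
SUB     -> [-7, 2]
OVER    -> [-7, 2, -7]
EQ      -> [-7, 0]
ADD     -> [-7]
DUP     -> [-7, -7]
ADD     -> [-14]
PUSH -6 -> [-14, -6]
ADD     -> [-20]
DUP     -> [-20, -20]
GT      -> [0]
DUP     -> [0, 0]
OVER    -> [0, 0, 0]
POP     -> [0, 0]
ADD     -> [0]
DUP     -> [0, 0]
OVER    -> [0, 0, 0]
ADD     -> [0, 0]
SWAP    -> [0, 0]
SWAP    -> [0, 0]
SWAP    -> [0, 0]

[0, 0]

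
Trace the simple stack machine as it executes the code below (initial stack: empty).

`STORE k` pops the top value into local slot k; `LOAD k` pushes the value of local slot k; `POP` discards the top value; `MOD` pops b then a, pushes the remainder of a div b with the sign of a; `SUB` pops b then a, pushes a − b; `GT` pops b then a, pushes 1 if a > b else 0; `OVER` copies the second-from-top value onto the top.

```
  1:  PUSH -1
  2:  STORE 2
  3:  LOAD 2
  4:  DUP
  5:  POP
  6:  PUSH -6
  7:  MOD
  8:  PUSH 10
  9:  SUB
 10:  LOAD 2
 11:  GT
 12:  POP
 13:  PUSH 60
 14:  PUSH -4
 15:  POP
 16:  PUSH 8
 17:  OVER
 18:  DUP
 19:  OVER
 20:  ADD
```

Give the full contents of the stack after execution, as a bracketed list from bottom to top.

PUSH -1  [-1]
STORE 2  []
LOAD 2   [-1]
DUP      [-1, -1]
POP      [-1]
PUSH -6  [-1, -6]
MOD      [-1]
PUSH 10  [-1, 10]
SUB      [-11]
LOAD 2   [-11, -1]
GT       [0]
POP      []
PUSH 60  [60]
PUSH -4  [60, -4]
POP      [60]
PUSH 8   [60, 8]
OVER     [60, 8, 60]
DUP      [60, 8, 60, 60]
OVER     [60, 8, 60, 60, 60]
ADD      [60, 8, 60, 120]

[60, 8, 60, 120]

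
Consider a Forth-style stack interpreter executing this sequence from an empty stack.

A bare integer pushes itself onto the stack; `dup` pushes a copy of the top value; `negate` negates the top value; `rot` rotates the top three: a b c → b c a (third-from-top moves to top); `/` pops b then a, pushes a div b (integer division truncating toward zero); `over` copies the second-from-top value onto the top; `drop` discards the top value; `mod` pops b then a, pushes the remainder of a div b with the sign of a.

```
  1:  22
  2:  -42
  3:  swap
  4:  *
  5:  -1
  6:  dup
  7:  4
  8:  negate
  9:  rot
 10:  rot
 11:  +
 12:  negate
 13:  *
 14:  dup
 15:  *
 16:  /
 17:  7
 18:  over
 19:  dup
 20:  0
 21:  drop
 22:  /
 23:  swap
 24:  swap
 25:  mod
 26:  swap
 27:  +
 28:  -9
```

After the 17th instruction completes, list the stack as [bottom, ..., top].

22     → 22
-42    → 22 -42
swap   → -42 22
*      → -924
-1     → -924 -1
dup    → -924 -1 -1
4      → -924 -1 -1 4
negate → -924 -1 -1 -4
rot    → -924 -1 -4 -1
rot    → -924 -4 -1 -1
+      → -924 -4 -2
negate → -924 -4 2
*      → -924 -8
dup    → -924 -8 -8
*      → -924 64
/      → -14
7      → -14 7

[-14, 7]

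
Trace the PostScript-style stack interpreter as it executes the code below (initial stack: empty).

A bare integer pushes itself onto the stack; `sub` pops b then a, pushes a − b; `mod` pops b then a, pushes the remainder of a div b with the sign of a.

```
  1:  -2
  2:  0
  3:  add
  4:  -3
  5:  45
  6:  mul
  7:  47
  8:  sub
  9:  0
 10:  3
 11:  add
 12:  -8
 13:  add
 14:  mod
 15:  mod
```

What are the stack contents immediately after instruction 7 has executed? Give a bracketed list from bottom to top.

[-2, -135, 47]

-2   -2
0    -2 0
add  -2
-3   -2 -3
45   -2 -3 45
mul  -2 -135
47   -2 -135 47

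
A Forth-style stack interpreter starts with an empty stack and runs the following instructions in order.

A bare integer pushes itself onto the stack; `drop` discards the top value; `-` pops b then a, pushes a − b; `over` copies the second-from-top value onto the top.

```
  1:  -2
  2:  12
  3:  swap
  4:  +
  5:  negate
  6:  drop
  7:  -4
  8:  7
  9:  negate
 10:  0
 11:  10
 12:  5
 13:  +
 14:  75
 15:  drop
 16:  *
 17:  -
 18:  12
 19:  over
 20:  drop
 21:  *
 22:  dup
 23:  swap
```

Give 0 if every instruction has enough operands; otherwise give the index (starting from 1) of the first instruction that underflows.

0

-2     -> -2
12     -> -2 12
swap   -> 12 -2
+      -> 10
negate -> -10
drop   -> (empty)
-4     -> -4
7      -> -4 7
negate -> -4 -7
0      -> -4 -7 0
10     -> -4 -7 0 10
5      -> -4 -7 0 10 5
+      -> -4 -7 0 15
75     -> -4 -7 0 15 75
drop   -> -4 -7 0 15
*      -> -4 -7 0
-      -> -4 -7
12     -> -4 -7 12
over   -> -4 -7 12 -7
drop   -> -4 -7 12
*      -> -4 -84
dup    -> -4 -84 -84
swap   -> -4 -84 -84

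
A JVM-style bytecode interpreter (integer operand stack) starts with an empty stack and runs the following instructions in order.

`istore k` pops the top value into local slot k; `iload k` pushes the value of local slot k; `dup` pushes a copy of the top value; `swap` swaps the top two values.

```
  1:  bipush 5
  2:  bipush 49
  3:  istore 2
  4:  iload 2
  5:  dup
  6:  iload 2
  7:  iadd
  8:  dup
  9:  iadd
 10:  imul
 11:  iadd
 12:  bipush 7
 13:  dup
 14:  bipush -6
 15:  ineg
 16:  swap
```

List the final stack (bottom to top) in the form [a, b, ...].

[9609, 7, 6, 7]

bipush 5   5
bipush 49  5 49
istore 2   5
iload 2    5 49
dup        5 49 49
iload 2    5 49 49 49
iadd       5 49 98
dup        5 49 98 98
iadd       5 49 196
imul       5 9604
iadd       9609
bipush 7   9609 7
dup        9609 7 7
bipush -6  9609 7 7 -6
ineg       9609 7 7 6
swap       9609 7 6 7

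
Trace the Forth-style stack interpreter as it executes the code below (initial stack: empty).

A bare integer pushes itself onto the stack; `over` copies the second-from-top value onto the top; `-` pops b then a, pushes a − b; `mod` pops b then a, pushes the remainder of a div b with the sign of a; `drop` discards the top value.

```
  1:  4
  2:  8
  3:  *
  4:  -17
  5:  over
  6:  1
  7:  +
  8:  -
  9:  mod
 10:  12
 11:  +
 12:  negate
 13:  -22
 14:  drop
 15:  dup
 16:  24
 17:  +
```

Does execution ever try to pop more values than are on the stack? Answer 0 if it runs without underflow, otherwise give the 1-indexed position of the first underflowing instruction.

0

4       4
8       4 8
*       32
-17     32 -17
over    32 -17 32
1       32 -17 32 1
+       32 -17 33
-       32 -50
mod     32
12      32 12
+       44
negate  -44
-22     -44 -22
drop    -44
dup     -44 -44
24      -44 -44 24
+       -44 -20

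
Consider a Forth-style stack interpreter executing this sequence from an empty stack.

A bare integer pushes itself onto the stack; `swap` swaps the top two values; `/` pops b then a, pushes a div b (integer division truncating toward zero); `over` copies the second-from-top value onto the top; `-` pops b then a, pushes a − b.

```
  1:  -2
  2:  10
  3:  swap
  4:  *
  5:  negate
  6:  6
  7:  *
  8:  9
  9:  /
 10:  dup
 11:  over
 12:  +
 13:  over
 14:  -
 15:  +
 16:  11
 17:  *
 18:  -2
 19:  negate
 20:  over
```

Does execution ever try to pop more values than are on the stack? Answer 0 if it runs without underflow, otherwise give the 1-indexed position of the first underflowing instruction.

0

-2      -2
10      -2 10
swap    10 -2
*       -20
negate  20
6       20 6
*       120
9       120 9
/       13
dup     13 13
over    13 13 13
+       13 26
over    13 26 13
-       13 13
+       26
11      26 11
*       286
-2      286 -2
negate  286 2
over    286 2 286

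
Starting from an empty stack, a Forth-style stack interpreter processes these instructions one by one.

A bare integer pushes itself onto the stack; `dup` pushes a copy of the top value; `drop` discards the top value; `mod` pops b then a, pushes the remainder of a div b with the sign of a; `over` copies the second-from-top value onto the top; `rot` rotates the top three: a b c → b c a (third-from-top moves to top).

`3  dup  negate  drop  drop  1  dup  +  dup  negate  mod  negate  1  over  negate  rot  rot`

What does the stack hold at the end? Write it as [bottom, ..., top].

3      → [3]
dup    → [3, 3]
negate → [3, -3]
drop   → [3]
drop   → []
1      → [1]
dup    → [1, 1]
+      → [2]
dup    → [2, 2]
negate → [2, -2]
mod    → [0]
negate → [0]
1      → [0, 1]
over   → [0, 1, 0]
negate → [0, 1, 0]
rot    → [1, 0, 0]
rot    → [0, 0, 1]

[0, 0, 1]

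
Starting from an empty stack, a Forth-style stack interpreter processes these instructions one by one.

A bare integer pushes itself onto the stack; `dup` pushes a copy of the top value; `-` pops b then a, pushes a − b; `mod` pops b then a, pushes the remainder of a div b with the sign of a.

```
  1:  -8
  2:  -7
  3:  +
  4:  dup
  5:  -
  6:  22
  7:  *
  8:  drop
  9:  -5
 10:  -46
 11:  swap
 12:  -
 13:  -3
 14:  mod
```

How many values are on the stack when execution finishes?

-8   : [-8]
-7   : [-8, -7]
+    : [-15]
dup  : [-15, -15]
-    : [0]
22   : [0, 22]
*    : [0]
drop : []
-5   : [-5]
-46  : [-5, -46]
swap : [-46, -5]
-    : [-41]
-3   : [-41, -3]
mod  : [-2]

1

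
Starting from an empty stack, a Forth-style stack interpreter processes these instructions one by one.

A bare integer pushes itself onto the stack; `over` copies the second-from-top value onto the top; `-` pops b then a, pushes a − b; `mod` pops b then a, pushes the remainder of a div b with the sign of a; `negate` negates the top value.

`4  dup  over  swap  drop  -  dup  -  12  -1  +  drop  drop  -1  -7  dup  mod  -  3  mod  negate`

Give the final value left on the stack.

1

4      -> 4
dup    -> 4 4
over   -> 4 4 4
swap   -> 4 4 4
drop   -> 4 4
-      -> 0
dup    -> 0 0
-      -> 0
12     -> 0 12
-1     -> 0 12 -1
+      -> 0 11
drop   -> 0
drop   -> (empty)
-1     -> -1
-7     -> -1 -7
dup    -> -1 -7 -7
mod    -> -1 0
-      -> -1
3      -> -1 3
mod    -> -1
negate -> 1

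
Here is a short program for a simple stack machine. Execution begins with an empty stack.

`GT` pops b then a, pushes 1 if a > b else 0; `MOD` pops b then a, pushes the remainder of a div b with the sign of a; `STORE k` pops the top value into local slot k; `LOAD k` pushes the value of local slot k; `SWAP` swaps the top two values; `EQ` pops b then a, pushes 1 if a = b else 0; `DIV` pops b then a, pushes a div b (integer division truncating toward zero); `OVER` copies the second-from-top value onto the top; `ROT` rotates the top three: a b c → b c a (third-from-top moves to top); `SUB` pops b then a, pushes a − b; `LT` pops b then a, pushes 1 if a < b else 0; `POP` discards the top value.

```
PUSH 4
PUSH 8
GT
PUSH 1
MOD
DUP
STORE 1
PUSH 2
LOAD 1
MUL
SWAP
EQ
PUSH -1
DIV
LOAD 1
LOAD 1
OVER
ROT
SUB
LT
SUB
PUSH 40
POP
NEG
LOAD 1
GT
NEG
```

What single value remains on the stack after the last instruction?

-1

PUSH 4   4
PUSH 8   4 8
GT       0
PUSH 1   0 1
MOD      0
DUP      0 0
STORE 1  0
PUSH 2   0 2
LOAD 1   0 2 0
MUL      0 0
SWAP     0 0
EQ       1
PUSH -1  1 -1
DIV      -1
LOAD 1   -1 0
LOAD 1   -1 0 0
OVER     -1 0 0 0
ROT      -1 0 0 0
SUB      -1 0 0
LT       -1 0
SUB      -1
PUSH 40  -1 40
POP      -1
NEG      1
LOAD 1   1 0
GT       1
NEG      -1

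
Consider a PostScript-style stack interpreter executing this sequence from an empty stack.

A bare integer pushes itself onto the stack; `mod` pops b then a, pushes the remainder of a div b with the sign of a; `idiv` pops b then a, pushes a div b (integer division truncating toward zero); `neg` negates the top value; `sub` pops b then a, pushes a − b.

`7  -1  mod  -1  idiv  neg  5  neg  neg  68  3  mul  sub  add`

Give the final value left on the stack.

-199

7    : [7]
-1   : [7, -1]
mod  : [0]
-1   : [0, -1]
idiv : [0]
neg  : [0]
5    : [0, 5]
neg  : [0, -5]
neg  : [0, 5]
68   : [0, 5, 68]
3    : [0, 5, 68, 3]
mul  : [0, 5, 204]
sub  : [0, -199]
add  : [-199]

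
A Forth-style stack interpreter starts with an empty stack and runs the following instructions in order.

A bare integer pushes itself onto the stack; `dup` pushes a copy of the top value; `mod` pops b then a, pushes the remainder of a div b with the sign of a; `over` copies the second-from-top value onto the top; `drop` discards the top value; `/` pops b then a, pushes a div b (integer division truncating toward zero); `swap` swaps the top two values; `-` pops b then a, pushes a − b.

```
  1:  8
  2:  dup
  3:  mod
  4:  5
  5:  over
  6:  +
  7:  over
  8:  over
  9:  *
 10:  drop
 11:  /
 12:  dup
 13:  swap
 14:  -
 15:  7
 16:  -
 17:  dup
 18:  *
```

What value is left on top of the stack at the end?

49

8    : 8
dup  : 8 8
mod  : 0
5    : 0 5
over : 0 5 0
+    : 0 5
over : 0 5 0
over : 0 5 0 5
*    : 0 5 0
drop : 0 5
/    : 0
dup  : 0 0
swap : 0 0
-    : 0
7    : 0 7
-    : -7
dup  : -7 -7
*    : 49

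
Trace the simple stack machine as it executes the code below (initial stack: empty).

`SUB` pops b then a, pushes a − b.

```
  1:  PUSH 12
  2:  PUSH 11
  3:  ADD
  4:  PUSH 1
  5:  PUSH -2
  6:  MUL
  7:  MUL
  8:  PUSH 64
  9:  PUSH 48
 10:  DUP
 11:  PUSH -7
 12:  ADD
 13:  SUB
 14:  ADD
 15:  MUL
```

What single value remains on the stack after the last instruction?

PUSH 12 → 12
PUSH 11 → 12 11
ADD     → 23
PUSH 1  → 23 1
PUSH -2 → 23 1 -2
MUL     → 23 -2
MUL     → -46
PUSH 64 → -46 64
PUSH 48 → -46 64 48
DUP     → -46 64 48 48
PUSH -7 → -46 64 48 48 -7
ADD     → -46 64 48 41
SUB     → -46 64 7
ADD     → -46 71
MUL     → -3266

-3266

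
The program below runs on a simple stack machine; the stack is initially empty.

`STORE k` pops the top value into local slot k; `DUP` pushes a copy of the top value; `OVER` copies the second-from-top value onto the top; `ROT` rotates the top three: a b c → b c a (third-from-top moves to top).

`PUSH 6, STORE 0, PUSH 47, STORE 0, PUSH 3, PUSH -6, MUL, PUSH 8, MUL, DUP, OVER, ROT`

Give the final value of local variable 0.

PUSH 6   6
STORE 0  (empty)
PUSH 47  47
STORE 0  (empty)
PUSH 3   3
PUSH -6  3 -6
MUL      -18
PUSH 8   -18 8
MUL      -144
DUP      -144 -144
OVER     -144 -144 -144
ROT      -144 -144 -144

47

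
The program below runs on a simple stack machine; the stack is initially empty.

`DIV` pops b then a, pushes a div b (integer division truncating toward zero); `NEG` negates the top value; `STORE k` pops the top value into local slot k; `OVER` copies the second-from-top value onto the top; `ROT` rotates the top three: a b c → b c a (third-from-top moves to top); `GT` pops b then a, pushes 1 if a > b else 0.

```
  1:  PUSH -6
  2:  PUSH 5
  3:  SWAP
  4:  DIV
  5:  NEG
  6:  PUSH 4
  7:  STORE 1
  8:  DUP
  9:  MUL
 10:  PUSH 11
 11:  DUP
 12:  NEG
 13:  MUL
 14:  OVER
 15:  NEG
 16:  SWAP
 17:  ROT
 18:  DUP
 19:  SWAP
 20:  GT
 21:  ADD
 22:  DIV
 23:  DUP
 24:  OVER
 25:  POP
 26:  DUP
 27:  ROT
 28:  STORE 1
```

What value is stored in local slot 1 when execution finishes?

0

PUSH -6  -6
PUSH 5   -6 5
SWAP     5 -6
DIV      0
NEG      0
PUSH 4   0 4
STORE 1  0
DUP      0 0
MUL      0
PUSH 11  0 11
DUP      0 11 11
NEG      0 11 -11
MUL      0 -121
OVER     0 -121 0
NEG      0 -121 0
SWAP     0 0 -121
ROT      0 -121 0
DUP      0 -121 0 0
SWAP     0 -121 0 0
GT       0 -121 0
ADD      0 -121
DIV      0
DUP      0 0
OVER     0 0 0
POP      0 0
DUP      0 0 0
ROT      0 0 0
STORE 1  0 0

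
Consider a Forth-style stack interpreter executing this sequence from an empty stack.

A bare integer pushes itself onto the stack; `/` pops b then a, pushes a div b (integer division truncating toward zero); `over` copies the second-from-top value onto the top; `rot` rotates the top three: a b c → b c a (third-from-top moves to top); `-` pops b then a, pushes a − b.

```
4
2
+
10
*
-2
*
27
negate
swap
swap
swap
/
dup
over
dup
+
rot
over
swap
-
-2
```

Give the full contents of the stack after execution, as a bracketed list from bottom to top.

4      → 4
2      → 4 2
+      → 6
10     → 6 10
*      → 60
-2     → 60 -2
*      → -120
27     → -120 27
negate → -120 -27
swap   → -27 -120
swap   → -120 -27
swap   → -27 -120
/      → 0
dup    → 0 0
over   → 0 0 0
dup    → 0 0 0 0
+      → 0 0 0
rot    → 0 0 0
over   → 0 0 0 0
swap   → 0 0 0 0
-      → 0 0 0
-2     → 0 0 0 -2

[0, 0, 0, -2]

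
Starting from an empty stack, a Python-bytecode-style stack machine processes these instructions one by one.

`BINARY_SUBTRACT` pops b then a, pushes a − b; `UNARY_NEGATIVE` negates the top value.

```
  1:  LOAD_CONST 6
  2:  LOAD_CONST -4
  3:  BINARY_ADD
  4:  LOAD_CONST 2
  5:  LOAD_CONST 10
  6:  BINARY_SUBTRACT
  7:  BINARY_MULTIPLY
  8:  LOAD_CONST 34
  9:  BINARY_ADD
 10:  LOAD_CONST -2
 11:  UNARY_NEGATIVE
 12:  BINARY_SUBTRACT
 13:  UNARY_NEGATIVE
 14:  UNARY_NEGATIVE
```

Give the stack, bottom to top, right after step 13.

LOAD_CONST 6    -> 6
LOAD_CONST -4   -> 6 -4
BINARY_ADD      -> 2
LOAD_CONST 2    -> 2 2
LOAD_CONST 10   -> 2 2 10
BINARY_SUBTRACT -> 2 -8
BINARY_MULTIPLY -> -16
LOAD_CONST 34   -> -16 34
BINARY_ADD      -> 18
LOAD_CONST -2   -> 18 -2
UNARY_NEGATIVE  -> 18 2
BINARY_SUBTRACT -> 16
UNARY_NEGATIVE  -> -16

[-16]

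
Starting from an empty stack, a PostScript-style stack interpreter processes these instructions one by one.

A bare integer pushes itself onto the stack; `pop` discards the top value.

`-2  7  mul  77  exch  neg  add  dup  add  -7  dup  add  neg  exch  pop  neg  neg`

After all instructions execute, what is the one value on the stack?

14

-2   → -2
7    → -2 7
mul  → -14
77   → -14 77
exch → 77 -14
neg  → 77 14
add  → 91
dup  → 91 91
add  → 182
-7   → 182 -7
dup  → 182 -7 -7
add  → 182 -14
neg  → 182 14
exch → 14 182
pop  → 14
neg  → -14
neg  → 14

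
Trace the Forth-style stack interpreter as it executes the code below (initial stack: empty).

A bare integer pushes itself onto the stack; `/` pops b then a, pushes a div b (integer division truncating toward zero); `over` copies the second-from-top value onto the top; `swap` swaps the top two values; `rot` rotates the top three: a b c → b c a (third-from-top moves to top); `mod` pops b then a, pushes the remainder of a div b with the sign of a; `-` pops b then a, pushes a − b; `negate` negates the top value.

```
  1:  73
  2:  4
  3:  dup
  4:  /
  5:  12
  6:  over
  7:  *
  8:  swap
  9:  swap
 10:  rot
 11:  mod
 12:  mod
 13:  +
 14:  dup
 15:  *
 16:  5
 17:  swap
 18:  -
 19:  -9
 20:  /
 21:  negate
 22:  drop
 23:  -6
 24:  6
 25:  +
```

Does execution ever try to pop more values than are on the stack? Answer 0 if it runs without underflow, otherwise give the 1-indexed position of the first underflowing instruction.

13

73   : 73
4    : 73 4
dup  : 73 4 4
/    : 73 1
12   : 73 1 12
over : 73 1 12 1
*    : 73 1 12
swap : 73 12 1
swap : 73 1 12
rot  : 1 12 73
mod  : 1 12
mod  : 1
+  — needs 2 operands, stack has 1 → underflow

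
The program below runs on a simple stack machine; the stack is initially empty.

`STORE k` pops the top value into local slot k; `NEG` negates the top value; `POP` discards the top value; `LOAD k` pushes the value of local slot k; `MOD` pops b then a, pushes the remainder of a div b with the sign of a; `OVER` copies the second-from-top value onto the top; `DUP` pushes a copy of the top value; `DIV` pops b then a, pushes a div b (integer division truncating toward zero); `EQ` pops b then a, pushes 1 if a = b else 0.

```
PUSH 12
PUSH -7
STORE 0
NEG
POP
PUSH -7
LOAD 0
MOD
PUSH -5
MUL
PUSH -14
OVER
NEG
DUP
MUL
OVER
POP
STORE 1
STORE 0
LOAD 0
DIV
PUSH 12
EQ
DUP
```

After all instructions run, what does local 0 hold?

PUSH 12   12
PUSH -7   12 -7
STORE 0   12
NEG       -12
POP       (empty)
PUSH -7   -7
LOAD 0    -7 -7
MOD       0
PUSH -5   0 -5
MUL       0
PUSH -14  0 -14
OVER      0 -14 0
NEG       0 -14 0
DUP       0 -14 0 0
MUL       0 -14 0
OVER      0 -14 0 -14
POP       0 -14 0
STORE 1   0 -14
STORE 0   0
LOAD 0    0 -14
DIV       0
PUSH 12   0 12
EQ        0
DUP       0 0

-14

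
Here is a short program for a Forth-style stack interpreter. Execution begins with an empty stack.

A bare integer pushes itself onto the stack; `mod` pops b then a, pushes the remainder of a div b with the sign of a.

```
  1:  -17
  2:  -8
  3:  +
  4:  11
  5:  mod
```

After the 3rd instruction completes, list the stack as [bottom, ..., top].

[-25]

-17  -17
-8   -17 -8
+    -25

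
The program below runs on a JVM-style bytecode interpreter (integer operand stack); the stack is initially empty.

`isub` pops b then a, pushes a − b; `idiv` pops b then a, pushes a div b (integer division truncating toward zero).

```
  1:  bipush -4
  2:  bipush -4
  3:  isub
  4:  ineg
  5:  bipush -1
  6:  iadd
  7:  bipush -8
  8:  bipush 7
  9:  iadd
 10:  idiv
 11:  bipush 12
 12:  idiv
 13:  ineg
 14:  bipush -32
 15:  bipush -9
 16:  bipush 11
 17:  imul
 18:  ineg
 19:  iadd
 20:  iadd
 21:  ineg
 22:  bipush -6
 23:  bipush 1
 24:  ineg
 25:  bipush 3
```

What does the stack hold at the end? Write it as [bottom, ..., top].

bipush -4   [-4]
bipush -4   [-4, -4]
isub        [0]
ineg        [0]
bipush -1   [0, -1]
iadd        [-1]
bipush -8   [-1, -8]
bipush 7    [-1, -8, 7]
iadd        [-1, -1]
idiv        [1]
bipush 12   [1, 12]
idiv        [0]
ineg        [0]
bipush -32  [0, -32]
bipush -9   [0, -32, -9]
bipush 11   [0, -32, -9, 11]
imul        [0, -32, -99]
ineg        [0, -32, 99]
iadd        [0, 67]
iadd        [67]
ineg        [-67]
bipush -6   [-67, -6]
bipush 1    [-67, -6, 1]
ineg        [-67, -6, -1]
bipush 3    [-67, -6, -1, 3]

[-67, -6, -1, 3]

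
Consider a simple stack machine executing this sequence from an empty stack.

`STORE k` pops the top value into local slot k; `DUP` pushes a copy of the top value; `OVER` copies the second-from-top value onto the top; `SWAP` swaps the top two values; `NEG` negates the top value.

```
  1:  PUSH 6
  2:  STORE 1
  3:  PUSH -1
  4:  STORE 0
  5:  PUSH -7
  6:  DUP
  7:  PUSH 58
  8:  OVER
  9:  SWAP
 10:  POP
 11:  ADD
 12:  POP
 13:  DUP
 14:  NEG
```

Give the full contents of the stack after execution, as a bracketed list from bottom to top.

PUSH 6  : [6]
STORE 1 : []
PUSH -1 : [-1]
STORE 0 : []
PUSH -7 : [-7]
DUP     : [-7, -7]
PUSH 58 : [-7, -7, 58]
OVER    : [-7, -7, 58, -7]
SWAP    : [-7, -7, -7, 58]
POP     : [-7, -7, -7]
ADD     : [-7, -14]
POP     : [-7]
DUP     : [-7, -7]
NEG     : [-7, 7]

[-7, 7]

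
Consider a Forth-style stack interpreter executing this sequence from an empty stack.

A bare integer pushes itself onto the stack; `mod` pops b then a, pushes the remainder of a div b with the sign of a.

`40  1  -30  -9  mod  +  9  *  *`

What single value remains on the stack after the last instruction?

-720

40  : 40
1   : 40 1
-30 : 40 1 -30
-9  : 40 1 -30 -9
mod : 40 1 -3
+   : 40 -2
9   : 40 -2 9
*   : 40 -18
*   : -720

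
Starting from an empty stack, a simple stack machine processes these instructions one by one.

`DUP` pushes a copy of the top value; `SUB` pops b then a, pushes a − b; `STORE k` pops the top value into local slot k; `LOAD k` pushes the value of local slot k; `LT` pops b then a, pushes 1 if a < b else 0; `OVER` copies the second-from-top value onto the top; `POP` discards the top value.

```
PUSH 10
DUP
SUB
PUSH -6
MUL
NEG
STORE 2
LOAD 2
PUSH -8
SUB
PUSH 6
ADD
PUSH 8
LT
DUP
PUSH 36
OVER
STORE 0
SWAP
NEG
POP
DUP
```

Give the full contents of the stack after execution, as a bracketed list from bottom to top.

[0, 36, 36]

PUSH 10  10
DUP      10 10
SUB      0
PUSH -6  0 -6
MUL      0
NEG      0
STORE 2  (empty)
LOAD 2   0
PUSH -8  0 -8
SUB      8
PUSH 6   8 6
ADD      14
PUSH 8   14 8
LT       0
DUP      0 0
PUSH 36  0 0 36
OVER     0 0 36 0
STORE 0  0 0 36
SWAP     0 36 0
NEG      0 36 0
POP      0 36
DUP      0 36 36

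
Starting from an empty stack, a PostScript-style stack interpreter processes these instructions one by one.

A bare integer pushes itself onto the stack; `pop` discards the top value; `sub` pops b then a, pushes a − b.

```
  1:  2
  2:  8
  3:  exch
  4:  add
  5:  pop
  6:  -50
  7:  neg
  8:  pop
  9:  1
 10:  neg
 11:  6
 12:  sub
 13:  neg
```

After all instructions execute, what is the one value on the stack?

7

2    : 2
8    : 2 8
exch : 8 2
add  : 10
pop  : (empty)
-50  : -50
neg  : 50
pop  : (empty)
1    : 1
neg  : -1
6    : -1 6
sub  : -7
neg  : 7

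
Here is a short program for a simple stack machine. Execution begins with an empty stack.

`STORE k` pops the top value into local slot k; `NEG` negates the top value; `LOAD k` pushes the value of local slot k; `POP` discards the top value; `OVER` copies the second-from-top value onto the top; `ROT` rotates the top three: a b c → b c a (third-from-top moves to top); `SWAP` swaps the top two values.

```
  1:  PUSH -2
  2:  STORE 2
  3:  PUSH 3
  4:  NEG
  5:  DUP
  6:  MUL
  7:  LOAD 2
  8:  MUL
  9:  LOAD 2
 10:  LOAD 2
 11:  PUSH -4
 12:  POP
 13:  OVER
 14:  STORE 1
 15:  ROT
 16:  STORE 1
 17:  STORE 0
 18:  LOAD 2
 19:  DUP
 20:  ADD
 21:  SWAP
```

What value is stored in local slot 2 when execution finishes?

-2

PUSH -2  [-2]
STORE 2  []
PUSH 3   [3]
NEG      [-3]
DUP      [-3, -3]
MUL      [9]
LOAD 2   [9, -2]
MUL      [-18]
LOAD 2   [-18, -2]
LOAD 2   [-18, -2, -2]
PUSH -4  [-18, -2, -2, -4]
POP      [-18, -2, -2]
OVER     [-18, -2, -2, -2]
STORE 1  [-18, -2, -2]
ROT      [-2, -2, -18]
STORE 1  [-2, -2]
STORE 0  [-2]
LOAD 2   [-2, -2]
DUP      [-2, -2, -2]
ADD      [-2, -4]
SWAP     [-4, -2]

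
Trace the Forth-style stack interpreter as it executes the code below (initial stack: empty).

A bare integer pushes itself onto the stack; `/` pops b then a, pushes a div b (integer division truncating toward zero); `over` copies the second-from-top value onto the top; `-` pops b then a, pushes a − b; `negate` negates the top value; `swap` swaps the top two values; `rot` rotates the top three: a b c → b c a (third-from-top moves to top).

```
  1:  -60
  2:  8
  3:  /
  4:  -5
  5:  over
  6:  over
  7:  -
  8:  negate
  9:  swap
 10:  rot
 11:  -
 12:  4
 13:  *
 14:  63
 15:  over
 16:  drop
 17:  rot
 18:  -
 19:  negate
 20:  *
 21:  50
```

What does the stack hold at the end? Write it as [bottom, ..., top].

-60    : [-60]
8      : [-60, 8]
/      : [-7]
-5     : [-7, -5]
over   : [-7, -5, -7]
over   : [-7, -5, -7, -5]
-      : [-7, -5, -2]
negate : [-7, -5, 2]
swap   : [-7, 2, -5]
rot    : [2, -5, -7]
-      : [2, 2]
4      : [2, 2, 4]
*      : [2, 8]
63     : [2, 8, 63]
over   : [2, 8, 63, 8]
drop   : [2, 8, 63]
rot    : [8, 63, 2]
-      : [8, 61]
negate : [8, -61]
*      : [-488]
50     : [-488, 50]

[-488, 50]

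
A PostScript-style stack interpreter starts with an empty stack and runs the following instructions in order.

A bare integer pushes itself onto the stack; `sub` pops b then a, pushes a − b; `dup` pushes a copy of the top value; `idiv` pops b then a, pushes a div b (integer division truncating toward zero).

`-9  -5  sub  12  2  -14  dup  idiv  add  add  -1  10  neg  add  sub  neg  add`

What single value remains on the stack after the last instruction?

-30

-9   : [-9]
-5   : [-9, -5]
sub  : [-4]
12   : [-4, 12]
2    : [-4, 12, 2]
-14  : [-4, 12, 2, -14]
dup  : [-4, 12, 2, -14, -14]
idiv : [-4, 12, 2, 1]
add  : [-4, 12, 3]
add  : [-4, 15]
-1   : [-4, 15, -1]
10   : [-4, 15, -1, 10]
neg  : [-4, 15, -1, -10]
add  : [-4, 15, -11]
sub  : [-4, 26]
neg  : [-4, -26]
add  : [-30]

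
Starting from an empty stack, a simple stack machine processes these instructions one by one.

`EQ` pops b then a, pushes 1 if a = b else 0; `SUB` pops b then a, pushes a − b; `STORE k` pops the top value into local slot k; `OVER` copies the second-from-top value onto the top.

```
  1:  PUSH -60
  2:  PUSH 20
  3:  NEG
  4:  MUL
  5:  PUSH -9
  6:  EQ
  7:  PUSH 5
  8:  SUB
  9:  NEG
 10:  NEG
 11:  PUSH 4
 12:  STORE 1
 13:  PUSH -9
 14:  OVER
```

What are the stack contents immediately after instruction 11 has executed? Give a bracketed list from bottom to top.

PUSH -60 → -60
PUSH 20  → -60 20
NEG      → -60 -20
MUL      → 1200
PUSH -9  → 1200 -9
EQ       → 0
PUSH 5   → 0 5
SUB      → -5
NEG      → 5
NEG      → -5
PUSH 4   → -5 4

[-5, 4]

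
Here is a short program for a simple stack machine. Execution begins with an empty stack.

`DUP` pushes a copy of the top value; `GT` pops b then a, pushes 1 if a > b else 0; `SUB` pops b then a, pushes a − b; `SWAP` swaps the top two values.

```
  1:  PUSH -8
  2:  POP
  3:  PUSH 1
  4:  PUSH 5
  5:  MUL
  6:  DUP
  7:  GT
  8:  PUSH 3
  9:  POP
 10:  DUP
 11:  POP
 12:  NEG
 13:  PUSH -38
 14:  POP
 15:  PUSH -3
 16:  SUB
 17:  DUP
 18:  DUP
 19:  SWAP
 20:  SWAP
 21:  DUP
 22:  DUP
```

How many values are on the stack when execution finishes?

PUSH -8  -> -8
POP      -> (empty)
PUSH 1   -> 1
PUSH 5   -> 1 5
MUL      -> 5
DUP      -> 5 5
GT       -> 0
PUSH 3   -> 0 3
POP      -> 0
DUP      -> 0 0
POP      -> 0
NEG      -> 0
PUSH -38 -> 0 -38
POP      -> 0
PUSH -3  -> 0 -3
SUB      -> 3
DUP      -> 3 3
DUP      -> 3 3 3
SWAP     -> 3 3 3
SWAP     -> 3 3 3
DUP      -> 3 3 3 3
DUP      -> 3 3 3 3 3

5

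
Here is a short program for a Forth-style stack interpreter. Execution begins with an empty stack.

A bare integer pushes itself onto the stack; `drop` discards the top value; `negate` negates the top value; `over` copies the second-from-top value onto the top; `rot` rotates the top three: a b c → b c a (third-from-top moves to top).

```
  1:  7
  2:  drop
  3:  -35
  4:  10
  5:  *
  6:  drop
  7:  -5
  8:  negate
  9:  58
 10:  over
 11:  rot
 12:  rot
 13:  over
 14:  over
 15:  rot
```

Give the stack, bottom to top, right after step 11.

[58, 5, 5]

7      : 7
drop   : (empty)
-35    : -35
10     : -35 10
*      : -350
drop   : (empty)
-5     : -5
negate : 5
58     : 5 58
over   : 5 58 5
rot    : 58 5 5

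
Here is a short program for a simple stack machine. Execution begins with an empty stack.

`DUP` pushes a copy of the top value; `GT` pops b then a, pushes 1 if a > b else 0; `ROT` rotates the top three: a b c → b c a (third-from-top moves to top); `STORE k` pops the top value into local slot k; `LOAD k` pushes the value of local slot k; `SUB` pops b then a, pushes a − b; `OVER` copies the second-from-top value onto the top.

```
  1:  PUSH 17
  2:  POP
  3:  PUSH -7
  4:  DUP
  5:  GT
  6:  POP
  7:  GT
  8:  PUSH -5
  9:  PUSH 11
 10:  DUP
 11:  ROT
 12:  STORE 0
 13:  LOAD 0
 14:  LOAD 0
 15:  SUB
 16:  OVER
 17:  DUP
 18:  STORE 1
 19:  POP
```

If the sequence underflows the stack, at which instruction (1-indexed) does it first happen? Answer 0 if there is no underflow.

PUSH 17 → [17]
POP     → []
PUSH -7 → [-7]
DUP     → [-7, -7]
GT      → [0]
POP     → []
GT  — needs 2 operands, stack has 0 → underflow

7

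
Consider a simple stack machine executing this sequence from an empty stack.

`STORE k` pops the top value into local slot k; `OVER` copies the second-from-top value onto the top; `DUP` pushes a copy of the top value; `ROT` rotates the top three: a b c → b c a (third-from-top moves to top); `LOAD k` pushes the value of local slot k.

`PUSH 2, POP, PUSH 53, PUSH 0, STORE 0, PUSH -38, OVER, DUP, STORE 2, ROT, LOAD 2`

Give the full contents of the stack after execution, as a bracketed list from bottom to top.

PUSH 2   → [2]
POP      → []
PUSH 53  → [53]
PUSH 0   → [53, 0]
STORE 0  → [53]
PUSH -38 → [53, -38]
OVER     → [53, -38, 53]
DUP      → [53, -38, 53, 53]
STORE 2  → [53, -38, 53]
ROT      → [-38, 53, 53]
LOAD 2   → [-38, 53, 53, 53]

[-38, 53, 53, 53]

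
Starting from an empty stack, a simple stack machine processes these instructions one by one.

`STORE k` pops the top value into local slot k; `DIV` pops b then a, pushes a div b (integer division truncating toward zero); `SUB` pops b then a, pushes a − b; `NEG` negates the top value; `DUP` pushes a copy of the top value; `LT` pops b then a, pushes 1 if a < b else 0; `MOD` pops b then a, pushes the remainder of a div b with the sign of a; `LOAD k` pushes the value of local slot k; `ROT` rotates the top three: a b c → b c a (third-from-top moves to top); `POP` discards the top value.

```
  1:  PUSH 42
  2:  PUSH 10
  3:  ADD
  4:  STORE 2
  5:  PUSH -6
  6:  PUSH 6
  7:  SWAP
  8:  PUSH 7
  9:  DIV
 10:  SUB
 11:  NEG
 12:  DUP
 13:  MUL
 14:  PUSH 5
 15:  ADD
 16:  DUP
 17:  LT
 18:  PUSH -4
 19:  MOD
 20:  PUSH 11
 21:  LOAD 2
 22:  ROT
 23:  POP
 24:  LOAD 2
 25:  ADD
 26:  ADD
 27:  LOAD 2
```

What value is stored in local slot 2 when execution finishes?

52

PUSH 42  [42]
PUSH 10  [42, 10]
ADD      [52]
STORE 2  []
PUSH -6  [-6]
PUSH 6   [-6, 6]
SWAP     [6, -6]
PUSH 7   [6, -6, 7]
DIV      [6, 0]
SUB      [6]
NEG      [-6]
DUP      [-6, -6]
MUL      [36]
PUSH 5   [36, 5]
ADD      [41]
DUP      [41, 41]
LT       [0]
PUSH -4  [0, -4]
MOD      [0]
PUSH 11  [0, 11]
LOAD 2   [0, 11, 52]
ROT      [11, 52, 0]
POP      [11, 52]
LOAD 2   [11, 52, 52]
ADD      [11, 104]
ADD      [115]
LOAD 2   [115, 52]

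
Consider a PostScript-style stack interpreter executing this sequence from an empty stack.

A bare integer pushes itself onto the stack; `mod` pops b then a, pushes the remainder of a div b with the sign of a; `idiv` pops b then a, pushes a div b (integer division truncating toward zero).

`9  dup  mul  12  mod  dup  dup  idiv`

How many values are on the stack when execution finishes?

9     9
dup   9 9
mul   81
12    81 12
mod   9
dup   9 9
dup   9 9 9
idiv  9 1

2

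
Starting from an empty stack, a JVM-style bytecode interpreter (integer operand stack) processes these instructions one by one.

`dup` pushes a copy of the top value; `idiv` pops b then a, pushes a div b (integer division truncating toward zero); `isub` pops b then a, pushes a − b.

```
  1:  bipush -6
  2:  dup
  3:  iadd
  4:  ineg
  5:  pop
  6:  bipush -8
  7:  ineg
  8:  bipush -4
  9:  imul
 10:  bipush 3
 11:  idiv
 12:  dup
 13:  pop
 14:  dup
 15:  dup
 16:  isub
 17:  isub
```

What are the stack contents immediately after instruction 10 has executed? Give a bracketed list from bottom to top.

[-32, 3]

bipush -6  -6
dup        -6 -6
iadd       -12
ineg       12
pop        (empty)
bipush -8  -8
ineg       8
bipush -4  8 -4
imul       -32
bipush 3   -32 3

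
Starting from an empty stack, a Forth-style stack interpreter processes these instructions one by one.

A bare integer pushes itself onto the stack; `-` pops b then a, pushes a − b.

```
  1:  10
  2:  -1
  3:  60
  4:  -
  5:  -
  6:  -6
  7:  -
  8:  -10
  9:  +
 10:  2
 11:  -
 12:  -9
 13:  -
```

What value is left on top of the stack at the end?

10  → 10
-1  → 10 -1
60  → 10 -1 60
-   → 10 -61
-   → 71
-6  → 71 -6
-   → 77
-10 → 77 -10
+   → 67
2   → 67 2
-   → 65
-9  → 65 -9
-   → 74

74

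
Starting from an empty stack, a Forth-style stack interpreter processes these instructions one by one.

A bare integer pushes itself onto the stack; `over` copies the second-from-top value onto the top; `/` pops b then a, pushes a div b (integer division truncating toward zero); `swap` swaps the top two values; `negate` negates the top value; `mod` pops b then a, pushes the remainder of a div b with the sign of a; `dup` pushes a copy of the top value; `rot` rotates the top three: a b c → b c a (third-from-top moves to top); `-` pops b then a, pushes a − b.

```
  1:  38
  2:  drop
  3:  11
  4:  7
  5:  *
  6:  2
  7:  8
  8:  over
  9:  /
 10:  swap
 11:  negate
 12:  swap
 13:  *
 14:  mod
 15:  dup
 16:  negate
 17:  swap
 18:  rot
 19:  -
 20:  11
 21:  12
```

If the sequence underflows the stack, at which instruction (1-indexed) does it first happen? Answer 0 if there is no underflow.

18

38     -> 38
drop   -> (empty)
11     -> 11
7      -> 11 7
*      -> 77
2      -> 77 2
8      -> 77 2 8
over   -> 77 2 8 2
/      -> 77 2 4
swap   -> 77 4 2
negate -> 77 4 -2
swap   -> 77 -2 4
*      -> 77 -8
mod    -> 5
dup    -> 5 5
negate -> 5 -5
swap   -> -5 5
rot  — needs 3 operands, stack has 2 → underflow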